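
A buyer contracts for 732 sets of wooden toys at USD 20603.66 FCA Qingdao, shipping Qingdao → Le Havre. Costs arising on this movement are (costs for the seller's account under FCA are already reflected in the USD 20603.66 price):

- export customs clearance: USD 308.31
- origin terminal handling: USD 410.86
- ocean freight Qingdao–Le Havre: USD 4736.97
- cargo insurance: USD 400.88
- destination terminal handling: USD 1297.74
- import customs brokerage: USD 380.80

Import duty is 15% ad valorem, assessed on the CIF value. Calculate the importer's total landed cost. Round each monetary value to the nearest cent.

Total landed cost: USD 31753.77

FCA: the seller delivers export-cleared goods to the carrier; the buyer bears costs from that point.
Already in the invoice (seller's account under FCA): export clearance — exclude.
CIF value = FCA price + origin terminal + freight + insurance = 20603.66 + 410.86 + 4736.97 + 400.88 = 26152.37
Import duty = 26152.37 × 15% = 3922.86
Buyer bears: origin terminal 410.86 + freight 4736.97 + insurance 400.88 + destination terminal 1297.74 + brokerage 380.80 + duty 3922.86 = 11150.11
Landed cost = invoice 20603.66 + 11150.11 = 31753.77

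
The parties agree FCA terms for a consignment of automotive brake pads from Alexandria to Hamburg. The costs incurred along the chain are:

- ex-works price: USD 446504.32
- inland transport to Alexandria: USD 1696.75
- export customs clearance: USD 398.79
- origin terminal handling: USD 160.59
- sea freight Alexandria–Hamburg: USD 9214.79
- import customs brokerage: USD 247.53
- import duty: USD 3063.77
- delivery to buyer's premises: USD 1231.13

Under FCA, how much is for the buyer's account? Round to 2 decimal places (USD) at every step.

FCA: the seller delivers export-cleared goods to the carrier; the buyer bears costs from that point.
Seller's account: goods 446504.32 + inland to port 1696.75 + export clearance 398.79 = 448599.86
Buyer's account: origin terminal 160.59 + freight 9214.79 + brokerage 247.53 + duty 3063.77 + delivery 1231.13 = 13917.81

Buyer's account: USD 13917.81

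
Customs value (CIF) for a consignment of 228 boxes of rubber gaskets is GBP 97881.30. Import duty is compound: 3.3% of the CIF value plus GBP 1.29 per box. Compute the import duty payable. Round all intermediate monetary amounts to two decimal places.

Import duty: GBP 3524.20

Ad valorem component: 97881.30 × 3.3% = 3230.08
Specific component: 228 × 1.29 = 294.12
Import duty = 3230.08 + 294.12 = 3524.20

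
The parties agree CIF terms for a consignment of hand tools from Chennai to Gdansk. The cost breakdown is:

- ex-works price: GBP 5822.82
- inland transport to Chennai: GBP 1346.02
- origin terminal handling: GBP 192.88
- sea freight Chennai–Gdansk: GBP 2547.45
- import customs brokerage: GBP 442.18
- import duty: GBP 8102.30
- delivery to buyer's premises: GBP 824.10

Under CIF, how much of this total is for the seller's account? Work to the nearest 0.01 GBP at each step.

Seller's account: GBP 9909.17

CIF: the seller pays costs through ocean freight and marine insurance to the destination port.
Seller's account: goods 5822.82 + inland to port 1346.02 + origin terminal 192.88 + freight 2547.45 = 9909.17
Buyer's account: brokerage 442.18 + duty 8102.30 + delivery 824.10 = 9368.58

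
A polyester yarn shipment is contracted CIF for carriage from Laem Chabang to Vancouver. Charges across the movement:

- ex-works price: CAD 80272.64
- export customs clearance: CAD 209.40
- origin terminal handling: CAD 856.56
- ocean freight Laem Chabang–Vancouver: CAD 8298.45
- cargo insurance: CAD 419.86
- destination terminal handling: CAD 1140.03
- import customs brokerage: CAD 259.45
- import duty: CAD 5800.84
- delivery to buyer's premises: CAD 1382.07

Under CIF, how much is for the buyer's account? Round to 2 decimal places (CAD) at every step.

CIF: the seller pays costs through ocean freight and marine insurance to the destination port.
Seller's account: goods 80272.64 + export clearance 209.40 + origin terminal 856.56 + freight 8298.45 + insurance 419.86 = 90056.91
Buyer's account: destination terminal 1140.03 + brokerage 259.45 + duty 5800.84 + delivery 1382.07 = 8582.39

Buyer's account: CAD 8582.39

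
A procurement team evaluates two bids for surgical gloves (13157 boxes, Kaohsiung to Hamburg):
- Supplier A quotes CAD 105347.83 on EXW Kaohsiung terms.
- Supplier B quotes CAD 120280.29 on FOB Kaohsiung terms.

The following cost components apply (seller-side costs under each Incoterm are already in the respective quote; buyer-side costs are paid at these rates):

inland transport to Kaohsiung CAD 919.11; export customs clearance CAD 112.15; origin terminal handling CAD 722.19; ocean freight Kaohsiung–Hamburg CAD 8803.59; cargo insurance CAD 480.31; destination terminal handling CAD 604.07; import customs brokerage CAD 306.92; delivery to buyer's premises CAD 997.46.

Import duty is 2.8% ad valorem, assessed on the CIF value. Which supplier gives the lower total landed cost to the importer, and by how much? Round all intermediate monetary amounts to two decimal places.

Supplier A (EXW):
CIF value = EXW price + inland to port + export clearance + origin terminal + freight + insurance = 105347.83 + 919.11 + 112.15 + 722.19 + 8803.59 + 480.31 = 116385.18
Import duty = 116385.18 × 2.8% = 3258.79
Buyer bears (A): 919.11 + 112.15 + 722.19 + 8803.59 + 480.31 + 604.07 + 306.92 + 997.46 = 12945.80
Landed cost (A) = invoice 105347.83 + 12945.80 + duty 3258.79 = 121552.42
Supplier B (FOB):
CIF value = FOB price + freight + insurance = 120280.29 + 8803.59 + 480.31 = 129564.19
Import duty = 129564.19 × 2.8% = 3627.80
Buyer bears (B): 8803.59 + 480.31 + 604.07 + 306.92 + 997.46 = 11192.35
Landed cost (B) = invoice 120280.29 + 11192.35 + duty 3627.80 = 135100.44
Difference = |121552.42 − 135100.44| = 13548.02

Supplier A is cheaper by CAD 13548.02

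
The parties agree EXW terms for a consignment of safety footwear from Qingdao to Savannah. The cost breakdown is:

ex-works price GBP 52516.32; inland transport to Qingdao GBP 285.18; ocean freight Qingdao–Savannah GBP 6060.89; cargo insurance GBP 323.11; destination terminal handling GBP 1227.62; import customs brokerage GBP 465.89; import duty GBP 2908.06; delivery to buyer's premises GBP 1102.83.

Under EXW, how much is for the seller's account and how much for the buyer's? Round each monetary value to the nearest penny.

EXW: the seller makes goods available at their premises; the buyer bears all onward costs.
Seller's account: goods 52516.32 = 52516.32
Buyer's account: inland to port 285.18 + freight 6060.89 + insurance 323.11 + destination terminal 1227.62 + brokerage 465.89 + duty 2908.06 + delivery 1102.83 = 12373.58

Seller: GBP 52516.32; buyer: GBP 12373.58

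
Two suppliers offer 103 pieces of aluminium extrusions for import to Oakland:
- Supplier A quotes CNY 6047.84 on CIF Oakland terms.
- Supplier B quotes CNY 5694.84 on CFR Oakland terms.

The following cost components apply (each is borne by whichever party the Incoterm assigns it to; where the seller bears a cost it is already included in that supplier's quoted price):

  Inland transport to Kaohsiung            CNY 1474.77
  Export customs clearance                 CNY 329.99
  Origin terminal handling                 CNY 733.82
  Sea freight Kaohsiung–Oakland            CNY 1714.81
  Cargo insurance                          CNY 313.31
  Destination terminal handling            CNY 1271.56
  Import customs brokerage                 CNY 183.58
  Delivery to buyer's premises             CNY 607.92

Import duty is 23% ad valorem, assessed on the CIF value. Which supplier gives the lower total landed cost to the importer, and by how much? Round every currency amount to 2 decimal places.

Supplier B is cheaper by CNY 48.82

Supplier A (CIF):
The CIF price already equals the CIF value: 6047.84
Import duty = 6047.84 × 23% = 1391.00
Buyer bears (A): 1271.56 + 183.58 + 607.92 = 2063.06
Landed cost (A) = invoice 6047.84 + 2063.06 + duty 1391.00 = 9501.90
Supplier B (CFR):
CIF value = CFR price + insurance = 5694.84 + 313.31 = 6008.15
Import duty = 6008.15 × 23% = 1381.87
Buyer bears (B): 313.31 + 1271.56 + 183.58 + 607.92 = 2376.37
Landed cost (B) = invoice 5694.84 + 2376.37 + duty 1381.87 = 9453.08
Difference = |9501.90 − 9453.08| = 48.82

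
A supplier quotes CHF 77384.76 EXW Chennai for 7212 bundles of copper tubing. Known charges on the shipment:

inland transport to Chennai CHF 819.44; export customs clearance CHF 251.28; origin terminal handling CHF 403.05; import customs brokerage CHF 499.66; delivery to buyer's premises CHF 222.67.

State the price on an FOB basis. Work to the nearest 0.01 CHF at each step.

Not relevant to the conversion: brokerage, delivery — on the buyer under both terms; not part of either seller's price.
From EXW to FOB, the seller additionally bears: inland to port, export clearance, origin terminal.
FOB price = 77384.76 + 819.44 + 251.28 + 403.05 = 78858.53

FOB price: CHF 78858.53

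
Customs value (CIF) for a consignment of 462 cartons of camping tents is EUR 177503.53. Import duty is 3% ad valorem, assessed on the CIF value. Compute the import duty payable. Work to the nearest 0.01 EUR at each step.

Import duty = 177503.53 × 3% = 5325.11

Import duty: EUR 5325.11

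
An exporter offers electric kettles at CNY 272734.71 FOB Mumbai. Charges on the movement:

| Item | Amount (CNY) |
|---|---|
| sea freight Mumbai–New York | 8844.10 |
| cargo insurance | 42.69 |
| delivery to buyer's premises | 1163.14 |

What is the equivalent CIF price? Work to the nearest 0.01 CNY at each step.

Not relevant to the conversion: delivery — on the buyer under both terms; not part of either seller's price.
From FOB to CIF, the seller additionally bears: freight, insurance.
CIF price = 272734.71 + 8844.10 + 42.69 = 281621.50

CIF price: CNY 281621.50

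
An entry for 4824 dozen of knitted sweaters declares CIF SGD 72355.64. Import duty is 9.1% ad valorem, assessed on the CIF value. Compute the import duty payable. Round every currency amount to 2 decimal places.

Import duty = 72355.64 × 9.1% = 6584.36

Import duty: SGD 6584.36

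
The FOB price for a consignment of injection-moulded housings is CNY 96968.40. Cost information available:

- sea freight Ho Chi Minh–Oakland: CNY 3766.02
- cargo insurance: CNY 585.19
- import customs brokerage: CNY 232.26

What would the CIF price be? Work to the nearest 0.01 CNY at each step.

Not relevant to the conversion: brokerage — on the buyer under both terms; not part of either seller's price.
From FOB to CIF, the seller additionally bears: freight, insurance.
CIF price = 96968.40 + 3766.02 + 585.19 = 101319.61

CIF price: CNY 101319.61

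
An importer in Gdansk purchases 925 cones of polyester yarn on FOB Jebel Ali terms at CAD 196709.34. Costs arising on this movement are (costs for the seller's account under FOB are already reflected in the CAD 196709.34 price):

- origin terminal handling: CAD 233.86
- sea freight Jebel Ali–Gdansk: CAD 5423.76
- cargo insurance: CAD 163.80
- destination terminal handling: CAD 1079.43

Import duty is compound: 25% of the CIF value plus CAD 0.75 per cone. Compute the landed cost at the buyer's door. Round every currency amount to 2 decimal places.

FOB: the seller bears costs until goods are on board at the origin port; the buyer bears freight, insurance and all costs thereafter.
Already in the invoice (seller's account under FOB): origin terminal — exclude.
CIF value = FOB price + freight + insurance = 196709.34 + 5423.76 + 163.80 = 202296.90
Ad valorem component: 202296.90 × 25% = 50574.23
Specific component: 925 × 0.75 = 693.75
Import duty = 50574.23 + 693.75 = 51267.98
Buyer bears: freight 5423.76 + insurance 163.80 + destination terminal 1079.43 + duty 51267.98 = 57934.97
Landed cost = invoice 196709.34 + 57934.97 = 254644.31

Total landed cost: CAD 254644.31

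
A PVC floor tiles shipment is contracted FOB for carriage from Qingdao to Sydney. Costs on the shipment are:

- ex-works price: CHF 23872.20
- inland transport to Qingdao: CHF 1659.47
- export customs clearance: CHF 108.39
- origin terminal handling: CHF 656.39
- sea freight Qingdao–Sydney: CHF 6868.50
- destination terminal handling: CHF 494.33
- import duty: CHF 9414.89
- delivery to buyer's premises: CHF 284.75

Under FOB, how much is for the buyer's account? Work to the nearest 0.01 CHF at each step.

Buyer's account: CHF 17062.47

FOB: the seller bears costs until goods are on board at the origin port; the buyer bears freight, insurance and all costs thereafter.
Seller's account: goods 23872.20 + inland to port 1659.47 + export clearance 108.39 + origin terminal 656.39 = 26296.45
Buyer's account: freight 6868.50 + destination terminal 494.33 + duty 9414.89 + delivery 284.75 = 17062.47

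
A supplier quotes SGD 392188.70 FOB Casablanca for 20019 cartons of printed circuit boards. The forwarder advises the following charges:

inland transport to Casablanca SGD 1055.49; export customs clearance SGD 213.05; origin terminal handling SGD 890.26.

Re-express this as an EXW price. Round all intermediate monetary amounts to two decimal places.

EXW price: SGD 390029.90

From FOB to EXW, the seller no longer bears: inland to port, export clearance, origin terminal.
EXW price = 392188.70 − 1055.49 − 213.05 − 890.26 = 390029.90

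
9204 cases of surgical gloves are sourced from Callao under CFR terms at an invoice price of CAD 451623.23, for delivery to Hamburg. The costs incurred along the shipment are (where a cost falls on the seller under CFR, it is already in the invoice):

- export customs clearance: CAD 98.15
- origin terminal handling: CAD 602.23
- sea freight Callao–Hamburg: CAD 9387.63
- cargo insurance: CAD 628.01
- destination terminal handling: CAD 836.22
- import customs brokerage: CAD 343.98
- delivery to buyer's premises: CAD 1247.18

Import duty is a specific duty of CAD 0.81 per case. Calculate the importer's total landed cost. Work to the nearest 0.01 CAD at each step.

CFR: the seller pays costs through ocean freight to the destination port, but not insurance.
Already in the invoice (seller's account under CFR): export clearance, origin terminal, freight — exclude.
CIF value = CFR price + insurance = 451623.23 + 628.01 = 452251.24
Import duty = 9204 × 0.81 = 7455.24
Buyer bears: insurance 628.01 + destination terminal 836.22 + brokerage 343.98 + delivery 1247.18 + duty 7455.24 = 10510.63
Landed cost = invoice 451623.23 + 10510.63 = 462133.86

Total landed cost: CAD 462133.86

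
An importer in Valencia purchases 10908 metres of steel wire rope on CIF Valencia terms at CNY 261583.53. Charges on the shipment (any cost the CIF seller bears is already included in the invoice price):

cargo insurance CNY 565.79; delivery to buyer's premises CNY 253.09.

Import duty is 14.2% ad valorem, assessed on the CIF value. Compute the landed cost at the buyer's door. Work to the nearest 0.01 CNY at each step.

CIF: the seller pays costs through ocean freight and marine insurance to the destination port.
Already in the invoice (seller's account under CIF): insurance — exclude.
The CIF price already equals the CIF value: 261583.53
Import duty = 261583.53 × 14.2% = 37144.86
Buyer bears: delivery 253.09 + duty 37144.86 = 37397.95
Landed cost = invoice 261583.53 + 37397.95 = 298981.48

Total landed cost: CNY 298981.48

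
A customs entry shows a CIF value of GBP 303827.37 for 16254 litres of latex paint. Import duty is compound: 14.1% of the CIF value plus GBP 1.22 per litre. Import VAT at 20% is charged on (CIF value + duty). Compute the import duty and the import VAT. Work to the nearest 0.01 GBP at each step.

Import duty: GBP 62669.54; import VAT: GBP 73299.38

Ad valorem component: 303827.37 × 14.1% = 42839.66
Specific component: 16254 × 1.22 = 19829.88
Import duty = 42839.66 + 19829.88 = 62669.54
VAT base = CIF + duty = 303827.37 + 62669.54 = 366496.91
Import VAT = 366496.91 × 20% = 73299.38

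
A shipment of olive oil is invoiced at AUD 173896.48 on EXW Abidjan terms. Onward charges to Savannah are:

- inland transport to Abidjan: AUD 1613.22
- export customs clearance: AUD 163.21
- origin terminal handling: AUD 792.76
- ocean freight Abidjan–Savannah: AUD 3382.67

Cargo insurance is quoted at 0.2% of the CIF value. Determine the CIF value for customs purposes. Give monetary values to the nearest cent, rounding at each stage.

Let C be the CIF value. C = EXW price + pre-shipment costs + freight + 0.2% × C
C − 0.2% × C = 173896.48 + 1613.22 + 163.21 + 792.76 + 3382.67
0.998 × C = 179848.34
C = 179848.34 / 0.998 = 180208.76
Insurance premium = 0.2% × 180208.76 = 360.42

CIF value: AUD 180208.76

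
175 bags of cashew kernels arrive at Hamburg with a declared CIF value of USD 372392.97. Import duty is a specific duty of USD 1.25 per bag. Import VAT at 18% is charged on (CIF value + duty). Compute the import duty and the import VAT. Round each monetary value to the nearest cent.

Import duty: USD 218.75; import VAT: USD 67070.11

Import duty = 175 × 1.25 = 218.75
VAT base = CIF + duty = 372392.97 + 218.75 = 372611.72
Import VAT = 372611.72 × 18% = 67070.11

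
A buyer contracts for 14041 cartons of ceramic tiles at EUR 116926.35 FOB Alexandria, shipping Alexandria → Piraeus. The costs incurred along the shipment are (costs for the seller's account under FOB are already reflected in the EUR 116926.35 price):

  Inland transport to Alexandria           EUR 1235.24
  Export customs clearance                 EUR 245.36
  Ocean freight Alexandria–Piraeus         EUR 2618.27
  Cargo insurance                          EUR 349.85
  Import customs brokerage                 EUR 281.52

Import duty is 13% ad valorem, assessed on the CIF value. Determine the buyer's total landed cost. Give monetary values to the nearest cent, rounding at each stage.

Total landed cost: EUR 135762.27

FOB: the seller bears costs until goods are on board at the origin port; the buyer bears freight, insurance and all costs thereafter.
Already in the invoice (seller's account under FOB): inland to port, export clearance — exclude.
CIF value = FOB price + freight + insurance = 116926.35 + 2618.27 + 349.85 = 119894.47
Import duty = 119894.47 × 13% = 15586.28
Buyer bears: freight 2618.27 + insurance 349.85 + brokerage 281.52 + duty 15586.28 = 18835.92
Landed cost = invoice 116926.35 + 18835.92 = 135762.27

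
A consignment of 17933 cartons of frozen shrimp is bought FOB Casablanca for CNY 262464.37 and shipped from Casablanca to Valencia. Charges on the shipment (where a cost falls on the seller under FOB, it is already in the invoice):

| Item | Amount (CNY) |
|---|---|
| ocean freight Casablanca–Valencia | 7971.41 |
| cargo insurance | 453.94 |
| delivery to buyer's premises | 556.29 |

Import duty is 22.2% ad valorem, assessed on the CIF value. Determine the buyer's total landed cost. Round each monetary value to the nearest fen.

FOB: the seller bears costs until goods are on board at the origin port; the buyer bears freight, insurance and all costs thereafter.
CIF value = FOB price + freight + insurance = 262464.37 + 7971.41 + 453.94 = 270889.72
Import duty = 270889.72 × 22.2% = 60137.52
Buyer bears: freight 7971.41 + insurance 453.94 + delivery 556.29 + duty 60137.52 = 69119.16
Landed cost = invoice 262464.37 + 69119.16 = 331583.53

Total landed cost: CNY 331583.53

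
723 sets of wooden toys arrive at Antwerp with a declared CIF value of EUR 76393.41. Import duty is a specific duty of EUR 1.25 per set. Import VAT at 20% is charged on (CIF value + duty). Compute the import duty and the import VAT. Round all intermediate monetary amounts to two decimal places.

Import duty: EUR 903.75; import VAT: EUR 15459.43

Import duty = 723 × 1.25 = 903.75
VAT base = CIF + duty = 76393.41 + 903.75 = 77297.16
Import VAT = 77297.16 × 20% = 15459.43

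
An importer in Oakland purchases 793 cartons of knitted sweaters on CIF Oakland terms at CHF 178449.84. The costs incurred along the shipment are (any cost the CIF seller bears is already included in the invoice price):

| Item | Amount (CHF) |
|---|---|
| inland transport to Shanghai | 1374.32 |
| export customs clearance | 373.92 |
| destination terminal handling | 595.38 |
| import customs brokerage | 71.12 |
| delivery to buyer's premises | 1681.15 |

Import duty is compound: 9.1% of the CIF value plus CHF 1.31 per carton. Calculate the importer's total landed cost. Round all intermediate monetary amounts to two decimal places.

CIF: the seller pays costs through ocean freight and marine insurance to the destination port.
Already in the invoice (seller's account under CIF): inland to port, export clearance — exclude.
The CIF price already equals the CIF value: 178449.84
Ad valorem component: 178449.84 × 9.1% = 16238.94
Specific component: 793 × 1.31 = 1038.83
Import duty = 16238.94 + 1038.83 = 17277.77
Buyer bears: destination terminal 595.38 + brokerage 71.12 + delivery 1681.15 + duty 17277.77 = 19625.42
Landed cost = invoice 178449.84 + 19625.42 = 198075.26

Total landed cost: CHF 198075.26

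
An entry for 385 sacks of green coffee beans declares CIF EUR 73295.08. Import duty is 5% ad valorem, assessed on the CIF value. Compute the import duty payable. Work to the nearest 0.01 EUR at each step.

Import duty = 73295.08 × 5% = 3664.75

Import duty: EUR 3664.75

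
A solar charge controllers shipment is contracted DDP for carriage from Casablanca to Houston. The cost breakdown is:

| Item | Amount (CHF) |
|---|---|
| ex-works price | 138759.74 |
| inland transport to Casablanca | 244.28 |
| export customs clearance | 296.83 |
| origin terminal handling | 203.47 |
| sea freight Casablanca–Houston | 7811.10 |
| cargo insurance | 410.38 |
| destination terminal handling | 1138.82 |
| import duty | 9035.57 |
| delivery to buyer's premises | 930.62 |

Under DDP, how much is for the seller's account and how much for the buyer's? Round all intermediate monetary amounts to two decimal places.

Seller: CHF 158830.81; buyer: CHF 0.00

DDP: the seller bears all costs including import duty.
Seller's account: goods 138759.74 + inland to port 244.28 + export clearance 296.83 + origin terminal 203.47 + freight 7811.10 + insurance 410.38 + destination terminal 1138.82 + duty 9035.57 + delivery 930.62 = 158830.81
Buyer's account: 0.00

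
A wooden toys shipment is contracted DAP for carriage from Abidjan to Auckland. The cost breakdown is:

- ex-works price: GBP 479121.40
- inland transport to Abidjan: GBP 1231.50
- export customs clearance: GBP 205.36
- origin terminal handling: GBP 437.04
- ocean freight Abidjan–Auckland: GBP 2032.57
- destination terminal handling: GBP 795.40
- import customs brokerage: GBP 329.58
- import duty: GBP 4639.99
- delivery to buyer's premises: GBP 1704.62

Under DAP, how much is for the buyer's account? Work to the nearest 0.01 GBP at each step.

Buyer's account: GBP 4969.57

DAP: the seller bears all costs to the named destination except import duty and clearance.
Seller's account: goods 479121.40 + inland to port 1231.50 + export clearance 205.36 + origin terminal 437.04 + freight 2032.57 + destination terminal 795.40 + delivery 1704.62 = 485527.89
Buyer's account: brokerage 329.58 + duty 4639.99 = 4969.57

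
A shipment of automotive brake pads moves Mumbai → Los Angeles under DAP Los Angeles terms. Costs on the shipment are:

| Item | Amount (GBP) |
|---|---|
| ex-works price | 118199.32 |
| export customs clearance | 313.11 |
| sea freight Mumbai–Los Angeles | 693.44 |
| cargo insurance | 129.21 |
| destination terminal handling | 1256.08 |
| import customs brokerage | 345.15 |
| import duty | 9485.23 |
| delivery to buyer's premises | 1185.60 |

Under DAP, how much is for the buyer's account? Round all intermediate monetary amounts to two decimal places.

DAP: the seller bears all costs to the named destination except import duty and clearance.
Seller's account: goods 118199.32 + export clearance 313.11 + freight 693.44 + insurance 129.21 + destination terminal 1256.08 + delivery 1185.60 = 121776.76
Buyer's account: brokerage 345.15 + duty 9485.23 = 9830.38

Buyer's account: GBP 9830.38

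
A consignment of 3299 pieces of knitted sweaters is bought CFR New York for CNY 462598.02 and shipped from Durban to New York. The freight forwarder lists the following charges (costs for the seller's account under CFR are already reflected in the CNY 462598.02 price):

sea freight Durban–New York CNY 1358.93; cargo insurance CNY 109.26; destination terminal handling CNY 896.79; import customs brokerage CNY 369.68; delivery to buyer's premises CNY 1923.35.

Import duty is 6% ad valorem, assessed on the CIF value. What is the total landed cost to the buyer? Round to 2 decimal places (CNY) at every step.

Total landed cost: CNY 493659.54

CFR: the seller pays costs through ocean freight to the destination port, but not insurance.
Already in the invoice (seller's account under CFR): freight — exclude.
CIF value = CFR price + insurance = 462598.02 + 109.26 = 462707.28
Import duty = 462707.28 × 6% = 27762.44
Buyer bears: insurance 109.26 + destination terminal 896.79 + brokerage 369.68 + delivery 1923.35 + duty 27762.44 = 31061.52
Landed cost = invoice 462598.02 + 31061.52 = 493659.54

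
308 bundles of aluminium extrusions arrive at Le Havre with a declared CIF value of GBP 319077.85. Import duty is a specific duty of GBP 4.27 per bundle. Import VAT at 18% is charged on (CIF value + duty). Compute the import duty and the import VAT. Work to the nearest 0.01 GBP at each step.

Import duty = 308 × 4.27 = 1315.16
VAT base = CIF + duty = 319077.85 + 1315.16 = 320393.01
Import VAT = 320393.01 × 18% = 57670.74

Import duty: GBP 1315.16; import VAT: GBP 57670.74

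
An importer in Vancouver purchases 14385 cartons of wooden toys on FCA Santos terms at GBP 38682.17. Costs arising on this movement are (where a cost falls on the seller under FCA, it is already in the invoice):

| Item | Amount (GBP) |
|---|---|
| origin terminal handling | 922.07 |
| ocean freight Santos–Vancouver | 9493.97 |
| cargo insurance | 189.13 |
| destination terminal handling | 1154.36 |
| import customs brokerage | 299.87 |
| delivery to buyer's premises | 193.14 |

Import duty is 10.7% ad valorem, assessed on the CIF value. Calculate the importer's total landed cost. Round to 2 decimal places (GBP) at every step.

Total landed cost: GBP 56208.46

FCA: the seller delivers export-cleared goods to the carrier; the buyer bears costs from that point.
CIF value = FCA price + origin terminal + freight + insurance = 38682.17 + 922.07 + 9493.97 + 189.13 = 49287.34
Import duty = 49287.34 × 10.7% = 5273.75
Buyer bears: origin terminal 922.07 + freight 9493.97 + insurance 189.13 + destination terminal 1154.36 + brokerage 299.87 + delivery 193.14 + duty 5273.75 = 17526.29
Landed cost = invoice 38682.17 + 17526.29 = 56208.46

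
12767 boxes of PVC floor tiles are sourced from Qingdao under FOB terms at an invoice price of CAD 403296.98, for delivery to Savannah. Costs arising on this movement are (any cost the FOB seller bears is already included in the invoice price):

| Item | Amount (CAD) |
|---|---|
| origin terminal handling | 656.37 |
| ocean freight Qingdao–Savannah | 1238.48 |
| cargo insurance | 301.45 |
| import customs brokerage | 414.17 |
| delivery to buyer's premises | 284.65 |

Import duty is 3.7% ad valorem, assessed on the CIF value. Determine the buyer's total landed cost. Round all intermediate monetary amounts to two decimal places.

Total landed cost: CAD 420514.70

FOB: the seller bears costs until goods are on board at the origin port; the buyer bears freight, insurance and all costs thereafter.
Already in the invoice (seller's account under FOB): origin terminal — exclude.
CIF value = FOB price + freight + insurance = 403296.98 + 1238.48 + 301.45 = 404836.91
Import duty = 404836.91 × 3.7% = 14978.97
Buyer bears: freight 1238.48 + insurance 301.45 + brokerage 414.17 + delivery 284.65 + duty 14978.97 = 17217.72
Landed cost = invoice 403296.98 + 17217.72 = 420514.70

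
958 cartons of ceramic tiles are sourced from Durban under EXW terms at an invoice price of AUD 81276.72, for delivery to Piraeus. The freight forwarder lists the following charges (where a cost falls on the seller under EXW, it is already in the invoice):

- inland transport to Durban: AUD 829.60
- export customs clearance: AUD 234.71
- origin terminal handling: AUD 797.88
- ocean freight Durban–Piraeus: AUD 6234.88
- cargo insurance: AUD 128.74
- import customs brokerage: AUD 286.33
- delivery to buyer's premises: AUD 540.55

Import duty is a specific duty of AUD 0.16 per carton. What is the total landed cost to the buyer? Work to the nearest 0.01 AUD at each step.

Total landed cost: AUD 90482.69

EXW: the seller makes goods available at their premises; the buyer bears all onward costs.
CIF value = EXW price + inland to port + export clearance + origin terminal + freight + insurance = 81276.72 + 829.60 + 234.71 + 797.88 + 6234.88 + 128.74 = 89502.53
Import duty = 958 × 0.16 = 153.28
Buyer bears: inland to port 829.60 + export clearance 234.71 + origin terminal 797.88 + freight 6234.88 + insurance 128.74 + brokerage 286.33 + delivery 540.55 + duty 153.28 = 9205.97
Landed cost = invoice 81276.72 + 9205.97 = 90482.69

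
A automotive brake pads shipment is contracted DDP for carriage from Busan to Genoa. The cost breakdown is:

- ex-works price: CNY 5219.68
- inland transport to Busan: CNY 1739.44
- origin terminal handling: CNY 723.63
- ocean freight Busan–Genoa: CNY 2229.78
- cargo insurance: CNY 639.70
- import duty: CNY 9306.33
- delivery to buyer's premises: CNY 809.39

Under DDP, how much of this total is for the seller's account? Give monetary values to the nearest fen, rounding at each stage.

Seller's account: CNY 20667.95

DDP: the seller bears all costs including import duty.
Seller's account: goods 5219.68 + inland to port 1739.44 + origin terminal 723.63 + freight 2229.78 + insurance 639.70 + duty 9306.33 + delivery 809.39 = 20667.95
Buyer's account: 0.00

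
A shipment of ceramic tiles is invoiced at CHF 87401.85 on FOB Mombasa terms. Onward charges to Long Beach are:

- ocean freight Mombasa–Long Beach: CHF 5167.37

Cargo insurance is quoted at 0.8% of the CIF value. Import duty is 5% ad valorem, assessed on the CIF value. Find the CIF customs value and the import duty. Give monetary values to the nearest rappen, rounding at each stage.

CIF value: CHF 93315.75; import duty: CHF 4665.79

Let C be the CIF value. C = FOB price + freight + 0.8% × C
C − 0.8% × C = 87401.85 + 5167.37
0.992 × C = 92569.22
C = 92569.22 / 0.992 = 93315.75
Insurance premium = 0.8% × 93315.75 = 746.53
Import duty = 93315.75 × 5% = 4665.79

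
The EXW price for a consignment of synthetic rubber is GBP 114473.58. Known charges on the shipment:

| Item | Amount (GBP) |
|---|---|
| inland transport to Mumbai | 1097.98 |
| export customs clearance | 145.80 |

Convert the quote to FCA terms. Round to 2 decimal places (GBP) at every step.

From EXW to FCA, the seller additionally bears: inland to port, export clearance.
FCA price = 114473.58 + 1097.98 + 145.80 = 115717.36

FCA price: GBP 115717.36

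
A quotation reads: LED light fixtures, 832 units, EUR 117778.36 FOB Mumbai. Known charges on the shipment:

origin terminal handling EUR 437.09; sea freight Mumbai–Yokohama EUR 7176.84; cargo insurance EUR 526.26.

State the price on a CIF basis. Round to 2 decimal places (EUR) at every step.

CIF price: EUR 125481.46

Not relevant to the conversion: origin terminal — on the seller under both FOB and CIF; already in the FOB price and stays in the CIF price.
From FOB to CIF, the seller additionally bears: freight, insurance.
CIF price = 117778.36 + 7176.84 + 526.26 = 125481.46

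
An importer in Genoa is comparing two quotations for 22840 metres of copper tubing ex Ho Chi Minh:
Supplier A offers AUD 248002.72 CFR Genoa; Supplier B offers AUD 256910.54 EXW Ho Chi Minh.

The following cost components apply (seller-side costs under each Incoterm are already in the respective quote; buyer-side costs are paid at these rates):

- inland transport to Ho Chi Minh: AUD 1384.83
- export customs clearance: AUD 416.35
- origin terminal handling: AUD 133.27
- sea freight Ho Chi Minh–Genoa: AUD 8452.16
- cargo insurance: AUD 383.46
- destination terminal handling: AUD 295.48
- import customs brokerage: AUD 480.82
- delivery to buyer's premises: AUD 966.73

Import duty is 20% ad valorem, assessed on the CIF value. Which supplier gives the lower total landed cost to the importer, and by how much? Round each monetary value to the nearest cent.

Supplier A is cheaper by AUD 23153.31

Supplier A (CFR):
CIF value = CFR price + insurance = 248002.72 + 383.46 = 248386.18
Import duty = 248386.18 × 20% = 49677.24
Buyer bears (A): 383.46 + 295.48 + 480.82 + 966.73 = 2126.49
Landed cost (A) = invoice 248002.72 + 2126.49 + duty 49677.24 = 299806.45
Supplier B (EXW):
CIF value = EXW price + inland to port + export clearance + origin terminal + freight + insurance = 256910.54 + 1384.83 + 416.35 + 133.27 + 8452.16 + 383.46 = 267680.61
Import duty = 267680.61 × 20% = 53536.12
Buyer bears (B): 1384.83 + 416.35 + 133.27 + 8452.16 + 383.46 + 295.48 + 480.82 + 966.73 = 12513.10
Landed cost (B) = invoice 256910.54 + 12513.10 + duty 53536.12 = 322959.76
Difference = |299806.45 − 322959.76| = 23153.31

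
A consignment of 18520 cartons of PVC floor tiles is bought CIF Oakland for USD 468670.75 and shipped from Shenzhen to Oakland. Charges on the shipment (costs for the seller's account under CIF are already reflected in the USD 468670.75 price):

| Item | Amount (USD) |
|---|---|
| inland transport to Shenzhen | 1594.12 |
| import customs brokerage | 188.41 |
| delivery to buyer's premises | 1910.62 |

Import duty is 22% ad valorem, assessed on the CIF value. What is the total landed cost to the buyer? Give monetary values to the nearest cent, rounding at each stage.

Total landed cost: USD 573877.35

CIF: the seller pays costs through ocean freight and marine insurance to the destination port.
Already in the invoice (seller's account under CIF): inland to port — exclude.
The CIF price already equals the CIF value: 468670.75
Import duty = 468670.75 × 22% = 103107.57
Buyer bears: brokerage 188.41 + delivery 1910.62 + duty 103107.57 = 105206.60
Landed cost = invoice 468670.75 + 105206.60 = 573877.35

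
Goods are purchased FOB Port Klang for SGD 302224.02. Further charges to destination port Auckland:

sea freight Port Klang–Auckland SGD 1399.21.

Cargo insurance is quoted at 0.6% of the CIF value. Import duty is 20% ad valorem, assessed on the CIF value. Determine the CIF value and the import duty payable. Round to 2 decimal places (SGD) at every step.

CIF value: SGD 305455.97; import duty: SGD 61091.19

Let C be the CIF value. C = FOB price + freight + 0.6% × C
C − 0.6% × C = 302224.02 + 1399.21
0.994 × C = 303623.23
C = 303623.23 / 0.994 = 305455.97
Insurance premium = 0.6% × 305455.97 = 1832.74
Import duty = 305455.97 × 20% = 61091.19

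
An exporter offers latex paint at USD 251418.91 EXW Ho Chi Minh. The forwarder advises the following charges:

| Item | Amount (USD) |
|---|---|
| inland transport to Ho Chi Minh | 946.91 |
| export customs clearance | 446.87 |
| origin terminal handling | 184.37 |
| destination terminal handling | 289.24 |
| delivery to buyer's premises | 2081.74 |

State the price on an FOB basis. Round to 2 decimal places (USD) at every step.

Not relevant to the conversion: destination terminal, delivery — on the buyer under both terms; not part of either seller's price.
From EXW to FOB, the seller additionally bears: inland to port, export clearance, origin terminal.
FOB price = 251418.91 + 946.91 + 446.87 + 184.37 = 252997.06

FOB price: USD 252997.06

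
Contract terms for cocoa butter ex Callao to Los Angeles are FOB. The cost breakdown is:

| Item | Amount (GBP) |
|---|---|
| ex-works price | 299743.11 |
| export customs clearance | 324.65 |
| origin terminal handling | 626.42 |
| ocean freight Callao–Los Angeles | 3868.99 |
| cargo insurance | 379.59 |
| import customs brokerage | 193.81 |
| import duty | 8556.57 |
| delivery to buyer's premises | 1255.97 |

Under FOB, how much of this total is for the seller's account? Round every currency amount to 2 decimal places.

FOB: the seller bears costs until goods are on board at the origin port; the buyer bears freight, insurance and all costs thereafter.
Seller's account: goods 299743.11 + export clearance 324.65 + origin terminal 626.42 = 300694.18
Buyer's account: freight 3868.99 + insurance 379.59 + brokerage 193.81 + duty 8556.57 + delivery 1255.97 = 14254.93

Seller's account: GBP 300694.18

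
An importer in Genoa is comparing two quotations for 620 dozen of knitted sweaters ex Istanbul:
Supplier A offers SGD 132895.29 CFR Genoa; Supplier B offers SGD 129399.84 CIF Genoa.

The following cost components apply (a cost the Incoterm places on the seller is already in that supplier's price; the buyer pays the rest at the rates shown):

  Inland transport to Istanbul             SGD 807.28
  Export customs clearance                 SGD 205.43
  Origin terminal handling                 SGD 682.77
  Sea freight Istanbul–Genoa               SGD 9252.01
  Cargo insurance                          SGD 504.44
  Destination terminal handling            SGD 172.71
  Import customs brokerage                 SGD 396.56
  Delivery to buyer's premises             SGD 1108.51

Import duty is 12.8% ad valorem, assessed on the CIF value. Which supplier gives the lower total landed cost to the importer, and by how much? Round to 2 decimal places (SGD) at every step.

Supplier A (CFR):
CIF value = CFR price + insurance = 132895.29 + 504.44 = 133399.73
Import duty = 133399.73 × 12.8% = 17075.17
Buyer bears (A): 504.44 + 172.71 + 396.56 + 1108.51 = 2182.22
Landed cost (A) = invoice 132895.29 + 2182.22 + duty 17075.17 = 152152.68
Supplier B (CIF):
The CIF price already equals the CIF value: 129399.84
Import duty = 129399.84 × 12.8% = 16563.18
Buyer bears (B): 172.71 + 396.56 + 1108.51 = 1677.78
Landed cost (B) = invoice 129399.84 + 1677.78 + duty 16563.18 = 147640.80
Difference = |152152.68 − 147640.80| = 4511.88

Supplier B is cheaper by SGD 4511.88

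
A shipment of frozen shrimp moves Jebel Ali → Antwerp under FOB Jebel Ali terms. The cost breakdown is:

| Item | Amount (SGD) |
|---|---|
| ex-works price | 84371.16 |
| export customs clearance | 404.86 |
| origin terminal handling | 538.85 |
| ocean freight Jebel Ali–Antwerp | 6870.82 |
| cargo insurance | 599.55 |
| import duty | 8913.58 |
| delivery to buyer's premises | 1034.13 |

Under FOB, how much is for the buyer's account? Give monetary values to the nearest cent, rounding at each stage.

Buyer's account: SGD 17418.08

FOB: the seller bears costs until goods are on board at the origin port; the buyer bears freight, insurance and all costs thereafter.
Seller's account: goods 84371.16 + export clearance 404.86 + origin terminal 538.85 = 85314.87
Buyer's account: freight 6870.82 + insurance 599.55 + duty 8913.58 + delivery 1034.13 = 17418.08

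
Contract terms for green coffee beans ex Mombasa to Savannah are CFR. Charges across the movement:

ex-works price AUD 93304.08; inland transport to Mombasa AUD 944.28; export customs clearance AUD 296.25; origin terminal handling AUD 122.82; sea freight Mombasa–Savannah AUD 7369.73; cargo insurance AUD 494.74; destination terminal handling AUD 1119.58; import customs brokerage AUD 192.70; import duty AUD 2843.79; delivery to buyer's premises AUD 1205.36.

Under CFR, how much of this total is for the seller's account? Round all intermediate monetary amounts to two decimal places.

Seller's account: AUD 102037.16

CFR: the seller pays costs through ocean freight to the destination port, but not insurance.
Seller's account: goods 93304.08 + inland to port 944.28 + export clearance 296.25 + origin terminal 122.82 + freight 7369.73 = 102037.16
Buyer's account: insurance 494.74 + destination terminal 1119.58 + brokerage 192.70 + duty 2843.79 + delivery 1205.36 = 5856.17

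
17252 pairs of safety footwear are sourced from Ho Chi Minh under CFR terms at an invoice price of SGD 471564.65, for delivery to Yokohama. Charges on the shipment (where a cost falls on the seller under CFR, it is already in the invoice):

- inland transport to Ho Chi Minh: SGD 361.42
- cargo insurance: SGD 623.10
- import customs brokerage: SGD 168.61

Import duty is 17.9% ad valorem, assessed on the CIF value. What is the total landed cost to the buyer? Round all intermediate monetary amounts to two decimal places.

Total landed cost: SGD 556877.97

CFR: the seller pays costs through ocean freight to the destination port, but not insurance.
Already in the invoice (seller's account under CFR): inland to port — exclude.
CIF value = CFR price + insurance = 471564.65 + 623.10 = 472187.75
Import duty = 472187.75 × 17.9% = 84521.61
Buyer bears: insurance 623.10 + brokerage 168.61 + duty 84521.61 = 85313.32
Landed cost = invoice 471564.65 + 85313.32 = 556877.97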